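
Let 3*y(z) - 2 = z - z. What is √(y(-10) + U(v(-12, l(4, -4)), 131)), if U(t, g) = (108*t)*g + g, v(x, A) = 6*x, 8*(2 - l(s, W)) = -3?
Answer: I*√9166719/3 ≈ 1009.2*I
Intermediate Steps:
l(s, W) = 19/8 (l(s, W) = 2 - ⅛*(-3) = 2 + 3/8 = 19/8)
y(z) = ⅔ (y(z) = ⅔ + (z - z)/3 = ⅔ + (⅓)*0 = ⅔ + 0 = ⅔)
U(t, g) = g + 108*g*t (U(t, g) = 108*g*t + g = g + 108*g*t)
√(y(-10) + U(v(-12, l(4, -4)), 131)) = √(⅔ + 131*(1 + 108*(6*(-12)))) = √(⅔ + 131*(1 + 108*(-72))) = √(⅔ + 131*(1 - 7776)) = √(⅔ + 131*(-7775)) = √(⅔ - 1018525) = √(-3055573/3) = I*√9166719/3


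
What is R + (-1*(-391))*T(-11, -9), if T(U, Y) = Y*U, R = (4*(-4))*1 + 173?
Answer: 38866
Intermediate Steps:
R = 157 (R = -16*1 + 173 = -16 + 173 = 157)
T(U, Y) = U*Y
R + (-1*(-391))*T(-11, -9) = 157 + (-1*(-391))*(-11*(-9)) = 157 + 391*99 = 157 + 38709 = 38866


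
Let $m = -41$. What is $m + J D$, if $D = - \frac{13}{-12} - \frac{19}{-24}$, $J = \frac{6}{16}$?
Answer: $- \frac{2579}{64} \approx -40.297$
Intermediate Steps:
$J = \frac{3}{8}$ ($J = 6 \cdot \frac{1}{16} = \frac{3}{8} \approx 0.375$)
$D = \frac{15}{8}$ ($D = \left(-13\right) \left(- \frac{1}{12}\right) - - \frac{19}{24} = \frac{13}{12} + \frac{19}{24} = \frac{15}{8} \approx 1.875$)
$m + J D = -41 + \frac{3}{8} \cdot \frac{15}{8} = -41 + \frac{45}{64} = - \frac{2579}{64}$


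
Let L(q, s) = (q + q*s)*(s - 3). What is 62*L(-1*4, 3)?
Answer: 0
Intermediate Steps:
L(q, s) = (-3 + s)*(q + q*s) (L(q, s) = (q + q*s)*(-3 + s) = (-3 + s)*(q + q*s))
62*L(-1*4, 3) = 62*((-1*4)*(-3 + 3**2 - 2*3)) = 62*(-4*(-3 + 9 - 6)) = 62*(-4*0) = 62*0 = 0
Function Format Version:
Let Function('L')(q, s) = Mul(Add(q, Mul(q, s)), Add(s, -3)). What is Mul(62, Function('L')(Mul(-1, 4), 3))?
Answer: 0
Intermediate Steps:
Function('L')(q, s) = Mul(Add(-3, s), Add(q, Mul(q, s))) (Function('L')(q, s) = Mul(Add(q, Mul(q, s)), Add(-3, s)) = Mul(Add(-3, s), Add(q, Mul(q, s))))
Mul(62, Function('L')(Mul(-1, 4), 3)) = Mul(62, Mul(Mul(-1, 4), Add(-3, Pow(3, 2), Mul(-2, 3)))) = Mul(62, Mul(-4, Add(-3, 9, -6))) = Mul(62, Mul(-4, 0)) = Mul(62, 0) = 0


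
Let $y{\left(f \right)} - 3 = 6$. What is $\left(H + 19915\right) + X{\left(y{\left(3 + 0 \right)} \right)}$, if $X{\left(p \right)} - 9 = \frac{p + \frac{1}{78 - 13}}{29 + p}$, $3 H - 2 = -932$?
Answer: $\frac{24223583}{1235} \approx 19614.0$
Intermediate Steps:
$H = -310$ ($H = \frac{2}{3} + \frac{1}{3} \left(-932\right) = \frac{2}{3} - \frac{932}{3} = -310$)
$y{\left(f \right)} = 9$ ($y{\left(f \right)} = 3 + 6 = 9$)
$X{\left(p \right)} = 9 + \frac{\frac{1}{65} + p}{29 + p}$ ($X{\left(p \right)} = 9 + \frac{p + \frac{1}{78 - 13}}{29 + p} = 9 + \frac{p + \frac{1}{65}}{29 + p} = 9 + \frac{\frac{1}{65} + p}{29 + p}$)
$\left(H + 19915\right) + X{\left(y{\left(3 + 0 \right)} \right)} = \left(-310 + 19915\right) + \frac{2 \left(8483 + 325 \cdot 9\right)}{65 \left(29 + 9\right)} = 19605 + \frac{2 \left(8483 + 2925\right)}{65 \cdot 38} = 19605 + \frac{2}{65} \cdot \frac{1}{38} \cdot 11408 = 19605 + \frac{11408}{1235} = \frac{24223583}{1235}$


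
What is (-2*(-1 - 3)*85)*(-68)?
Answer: -46240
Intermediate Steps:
(-2*(-1 - 3)*85)*(-68) = (-2*(-4)*85)*(-68) = (8*85)*(-68) = 680*(-68) = -46240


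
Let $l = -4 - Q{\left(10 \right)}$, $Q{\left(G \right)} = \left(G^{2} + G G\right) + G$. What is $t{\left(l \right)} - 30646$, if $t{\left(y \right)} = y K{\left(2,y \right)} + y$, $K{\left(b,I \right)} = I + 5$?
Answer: $13866$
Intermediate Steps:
$K{\left(b,I \right)} = 5 + I$
$Q{\left(G \right)} = G + 2 G^{2}$ ($Q{\left(G \right)} = \left(G^{2} + G^{2}\right) + G = 2 G^{2} + G = G + 2 G^{2}$)
$l = -214$ ($l = -4 - 10 \left(1 + 2 \cdot 10\right) = -4 - 10 \left(1 + 20\right) = -4 - 10 \cdot 21 = -4 - 210 = -214$)
$t{\left(y \right)} = y + y \left(5 + y\right)$ ($t{\left(y \right)} = y \left(5 + y\right) + y = y + y \left(5 + y\right)$)
$t{\left(l \right)} - 30646 = - 214 \left(6 - 214\right) - 30646 = \left(-214\right) \left(-208\right) - 30646 = 44512 - 30646 = 13866$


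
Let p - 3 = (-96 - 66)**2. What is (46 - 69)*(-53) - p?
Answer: -25028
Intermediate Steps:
p = 26247 (p = 3 + (-96 - 66)**2 = 3 + (-162)**2 = 3 + 26244 = 26247)
(46 - 69)*(-53) - p = (46 - 69)*(-53) - 1*26247 = -23*(-53) - 26247 = 1219 - 26247 = -25028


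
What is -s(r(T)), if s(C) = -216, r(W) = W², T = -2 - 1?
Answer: 216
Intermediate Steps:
T = -3
-s(r(T)) = -1*(-216) = 216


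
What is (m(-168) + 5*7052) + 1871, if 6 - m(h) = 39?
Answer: 37098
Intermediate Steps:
m(h) = -33 (m(h) = 6 - 1*39 = 6 - 39 = -33)
(m(-168) + 5*7052) + 1871 = (-33 + 5*7052) + 1871 = (-33 + 35260) + 1871 = 35227 + 1871 = 37098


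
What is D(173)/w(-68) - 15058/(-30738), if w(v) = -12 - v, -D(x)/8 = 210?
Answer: -453541/15369 ≈ -29.510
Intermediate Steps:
D(x) = -1680 (D(x) = -8*210 = -1680)
D(173)/w(-68) - 15058/(-30738) = -1680/(-12 - 1*(-68)) - 15058/(-30738) = -1680/(-12 + 68) - 15058*(-1/30738) = -1680/56 + 7529/15369 = -1680*1/56 + 7529/15369 = -30 + 7529/15369 = -453541/15369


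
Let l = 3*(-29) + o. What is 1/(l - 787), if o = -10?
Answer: -1/884 ≈ -0.0011312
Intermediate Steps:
l = -97 (l = 3*(-29) - 10 = -87 - 10 = -97)
1/(l - 787) = 1/(-97 - 787) = 1/(-884) = -1/884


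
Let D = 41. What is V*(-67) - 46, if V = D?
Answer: -2793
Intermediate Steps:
V = 41
V*(-67) - 46 = 41*(-67) - 46 = -2747 - 46 = -2793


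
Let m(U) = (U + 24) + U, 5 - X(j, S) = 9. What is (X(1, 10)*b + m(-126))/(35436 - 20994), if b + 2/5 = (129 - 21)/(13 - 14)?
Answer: 514/36105 ≈ 0.014236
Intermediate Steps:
X(j, S) = -4 (X(j, S) = 5 - 1*9 = 5 - 9 = -4)
m(U) = 24 + 2*U (m(U) = (24 + U) + U = 24 + 2*U)
b = -542/5 (b = -⅖ + (129 - 21)/(13 - 14) = -⅖ + 108/(-1) = -⅖ + 108*(-1) = -⅖ - 108 = -542/5 ≈ -108.40)
(X(1, 10)*b + m(-126))/(35436 - 20994) = (-4*(-542/5) + (24 + 2*(-126)))/(35436 - 20994) = (2168/5 + (24 - 252))/14442 = (2168/5 - 228)*(1/14442) = (1028/5)*(1/14442) = 514/36105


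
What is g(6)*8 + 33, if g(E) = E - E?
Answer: 33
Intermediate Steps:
g(E) = 0
g(6)*8 + 33 = 0*8 + 33 = 0 + 33 = 33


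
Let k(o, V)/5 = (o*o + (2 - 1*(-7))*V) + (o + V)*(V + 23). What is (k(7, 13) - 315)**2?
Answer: 16933225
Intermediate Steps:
k(o, V) = 5*o**2 + 45*V + 5*(23 + V)*(V + o) (k(o, V) = 5*((o*o + (2 - 1*(-7))*V) + (o + V)*(V + 23)) = 5*((o**2 + (2 + 7)*V) + (V + o)*(23 + V)) = 5*((o**2 + 9*V) + (23 + V)*(V + o)) = 5*(o**2 + 9*V + (23 + V)*(V + o)) = 5*o**2 + 45*V + 5*(23 + V)*(V + o))
(k(7, 13) - 315)**2 = ((5*13**2 + 5*7**2 + 115*7 + 160*13 + 5*13*7) - 315)**2 = ((5*169 + 5*49 + 805 + 2080 + 455) - 315)**2 = ((845 + 245 + 805 + 2080 + 455) - 315)**2 = (4430 - 315)**2 = 4115**2 = 16933225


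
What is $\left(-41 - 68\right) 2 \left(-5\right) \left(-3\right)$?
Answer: $-3270$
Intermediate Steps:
$\left(-41 - 68\right) 2 \left(-5\right) \left(-3\right) = - 109 \left(\left(-10\right) \left(-3\right)\right) = \left(-109\right) 30 = -3270$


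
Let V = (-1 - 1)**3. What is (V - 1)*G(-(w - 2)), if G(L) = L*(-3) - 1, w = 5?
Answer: -72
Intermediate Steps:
G(L) = -1 - 3*L (G(L) = -3*L - 1 = -1 - 3*L)
V = -8 (V = (-2)**3 = -8)
(V - 1)*G(-(w - 2)) = (-8 - 1)*(-1 - (-3)*(5 - 2)) = -9*(-1 - (-3)*3) = -9*(-1 - 3*(-3)) = -9*(-1 + 9) = -9*8 = -72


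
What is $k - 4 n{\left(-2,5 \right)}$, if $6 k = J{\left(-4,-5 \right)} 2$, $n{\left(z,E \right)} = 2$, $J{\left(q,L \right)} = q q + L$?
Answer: $- \frac{13}{3} \approx -4.3333$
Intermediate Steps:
$J{\left(q,L \right)} = L + q^{2}$ ($J{\left(q,L \right)} = q^{2} + L = L + q^{2}$)
$k = \frac{11}{3}$ ($k = \frac{\left(-5 + \left(-4\right)^{2}\right) 2}{6} = \frac{\left(-5 + 16\right) 2}{6} = \frac{11 \cdot 2}{6} = \frac{1}{6} \cdot 22 = \frac{11}{3} \approx 3.6667$)
$k - 4 n{\left(-2,5 \right)} = \frac{11}{3} - 8 = - \frac{13}{3}$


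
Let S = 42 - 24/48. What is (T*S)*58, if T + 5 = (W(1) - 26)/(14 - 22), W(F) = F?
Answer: -36105/8 ≈ -4513.1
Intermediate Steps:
S = 83/2 (S = 42 - 24/48 = 42 - 1*½ = 42 - ½ = 83/2 ≈ 41.500)
T = -15/8 (T = -5 + (1 - 26)/(14 - 22) = -5 - 25/(-8) = -5 - 25*(-⅛) = -5 + 25/8 = -15/8 ≈ -1.8750)
(T*S)*58 = -15/8*83/2*58 = -1245/16*58 = -36105/8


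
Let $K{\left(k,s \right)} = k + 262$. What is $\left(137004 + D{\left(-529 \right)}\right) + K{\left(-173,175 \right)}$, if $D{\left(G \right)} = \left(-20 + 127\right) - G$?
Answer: $137729$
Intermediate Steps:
$K{\left(k,s \right)} = 262 + k$
$D{\left(G \right)} = 107 - G$
$\left(137004 + D{\left(-529 \right)}\right) + K{\left(-173,175 \right)} = \left(137004 + \left(107 - -529\right)\right) + \left(262 - 173\right) = \left(137004 + \left(107 + 529\right)\right) + 89 = \left(137004 + 636\right) + 89 = 137640 + 89 = 137729$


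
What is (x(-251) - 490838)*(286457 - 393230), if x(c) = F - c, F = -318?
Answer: 52415399565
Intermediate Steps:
x(c) = -318 - c
(x(-251) - 490838)*(286457 - 393230) = ((-318 - 1*(-251)) - 490838)*(286457 - 393230) = ((-318 + 251) - 490838)*(-106773) = (-67 - 490838)*(-106773) = -490905*(-106773) = 52415399565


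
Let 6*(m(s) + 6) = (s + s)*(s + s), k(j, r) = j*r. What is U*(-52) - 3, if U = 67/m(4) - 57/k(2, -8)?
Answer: -26175/28 ≈ -934.82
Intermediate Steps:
m(s) = -6 + 2*s²/3 (m(s) = -6 + ((s + s)*(s + s))/6 = -6 + ((2*s)*(2*s))/6 = -6 + (4*s²)/6 = -6 + 2*s²/3)
U = 2007/112 (U = 67/(-6 + (⅔)*4²) - 57/(2*(-8)) = 67/(-6 + (⅔)*16) - 57/(-16) = 67/(-6 + 32/3) - 57*(-1/16) = 67/(14/3) + 57/16 = 67*(3/14) + 57/16 = 201/14 + 57/16 = 2007/112 ≈ 17.920)
U*(-52) - 3 = (2007/112)*(-52) - 3 = -26091/28 - 3 = -26175/28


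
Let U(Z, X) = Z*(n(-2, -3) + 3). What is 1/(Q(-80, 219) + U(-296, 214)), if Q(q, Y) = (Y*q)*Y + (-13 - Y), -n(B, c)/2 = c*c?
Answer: -1/3832672 ≈ -2.6091e-7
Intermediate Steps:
n(B, c) = -2*c**2 (n(B, c) = -2*c*c = -2*c**2)
U(Z, X) = -15*Z (U(Z, X) = Z*(-2*(-3)**2 + 3) = Z*(-2*9 + 3) = Z*(-18 + 3) = Z*(-15) = -15*Z)
Q(q, Y) = -13 - Y + q*Y**2 (Q(q, Y) = q*Y**2 + (-13 - Y) = -13 - Y + q*Y**2)
1/(Q(-80, 219) + U(-296, 214)) = 1/((-13 - 1*219 - 80*219**2) - 15*(-296)) = 1/((-13 - 219 - 80*47961) + 4440) = 1/((-13 - 219 - 3836880) + 4440) = 1/(-3837112 + 4440) = 1/(-3832672) = -1/3832672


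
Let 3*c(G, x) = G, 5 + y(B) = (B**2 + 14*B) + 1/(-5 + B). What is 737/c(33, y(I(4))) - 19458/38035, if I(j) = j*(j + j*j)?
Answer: 2528887/38035 ≈ 66.488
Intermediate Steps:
I(j) = j*(j + j**2)
y(B) = -5 + B**2 + 1/(-5 + B) + 14*B (y(B) = -5 + ((B**2 + 14*B) + 1/(-5 + B)) = -5 + (B**2 + 1/(-5 + B) + 14*B) = -5 + B**2 + 1/(-5 + B) + 14*B)
c(G, x) = G/3
737/c(33, y(I(4))) - 19458/38035 = 737/(((1/3)*33)) - 19458/38035 = 737/11 - 19458*1/38035 = 737*(1/11) - 19458/38035 = 67 - 19458/38035 = 2528887/38035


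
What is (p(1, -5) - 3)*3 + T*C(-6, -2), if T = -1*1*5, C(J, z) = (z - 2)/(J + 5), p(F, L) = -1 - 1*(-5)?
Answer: -17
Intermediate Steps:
p(F, L) = 4 (p(F, L) = -1 + 5 = 4)
C(J, z) = (-2 + z)/(5 + J)
T = -5 (T = -1*5 = -5)
(p(1, -5) - 3)*3 + T*C(-6, -2) = (4 - 3)*3 - 5*(-2 - 2)/(5 - 6) = 1*3 - 5*(-4)/(-1) = 3 - (-5)*(-4) = 3 - 5*4 = 3 - 20 = -17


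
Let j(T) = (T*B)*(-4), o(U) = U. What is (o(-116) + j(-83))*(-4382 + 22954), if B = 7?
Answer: 41006976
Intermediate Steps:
j(T) = -28*T (j(T) = (T*7)*(-4) = (7*T)*(-4) = -28*T)
(o(-116) + j(-83))*(-4382 + 22954) = (-116 - 28*(-83))*(-4382 + 22954) = (-116 + 2324)*18572 = 2208*18572 = 41006976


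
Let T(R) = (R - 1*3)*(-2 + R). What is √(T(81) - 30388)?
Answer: I*√24226 ≈ 155.65*I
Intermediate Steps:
T(R) = (-3 + R)*(-2 + R) (T(R) = (R - 3)*(-2 + R) = (-3 + R)*(-2 + R))
√(T(81) - 30388) = √((6 + 81² - 5*81) - 30388) = √((6 + 6561 - 405) - 30388) = √(6162 - 30388) = √(-24226) = I*√24226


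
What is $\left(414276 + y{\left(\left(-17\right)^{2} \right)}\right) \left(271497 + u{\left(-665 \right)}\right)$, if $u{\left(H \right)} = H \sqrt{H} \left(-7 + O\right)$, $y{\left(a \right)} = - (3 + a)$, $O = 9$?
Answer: $112395414048 - 550598720 i \sqrt{665} \approx 1.124 \cdot 10^{11} - 1.4199 \cdot 10^{10} i$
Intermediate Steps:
$y{\left(a \right)} = -3 - a$
$u{\left(H \right)} = 2 H^{\frac{3}{2}}$ ($u{\left(H \right)} = H \sqrt{H} \left(-7 + 9\right) = H^{\frac{3}{2}} \cdot 2 = 2 H^{\frac{3}{2}}$)
$\left(414276 + y{\left(\left(-17\right)^{2} \right)}\right) \left(271497 + u{\left(-665 \right)}\right) = \left(414276 - 292\right) \left(271497 + 2 \left(-665\right)^{\frac{3}{2}}\right) = \left(414276 - 292\right) \left(271497 + 2 \left(- 665 i \sqrt{665}\right)\right) = \left(414276 - 292\right) \left(271497 - 1330 i \sqrt{665}\right) = 413984 \left(271497 - 1330 i \sqrt{665}\right) = 112395414048 - 550598720 i \sqrt{665}$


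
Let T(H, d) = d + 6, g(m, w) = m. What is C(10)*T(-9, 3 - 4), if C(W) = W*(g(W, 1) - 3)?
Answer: 350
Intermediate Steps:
T(H, d) = 6 + d
C(W) = W*(-3 + W) (C(W) = W*(W - 3) = W*(-3 + W))
C(10)*T(-9, 3 - 4) = (10*(-3 + 10))*(6 + (3 - 4)) = (10*7)*(6 - 1) = 70*5 = 350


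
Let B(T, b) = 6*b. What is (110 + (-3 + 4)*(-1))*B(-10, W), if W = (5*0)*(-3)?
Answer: 0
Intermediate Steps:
W = 0 (W = 0*(-3) = 0)
(110 + (-3 + 4)*(-1))*B(-10, W) = (110 + (-3 + 4)*(-1))*(6*0) = (110 + 1*(-1))*0 = (110 - 1)*0 = 109*0 = 0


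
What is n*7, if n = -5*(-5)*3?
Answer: 525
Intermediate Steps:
n = 75 (n = 25*3 = 75)
n*7 = 75*7 = 525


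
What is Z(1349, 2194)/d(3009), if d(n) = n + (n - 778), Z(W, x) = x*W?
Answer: 1479853/2620 ≈ 564.83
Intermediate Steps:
Z(W, x) = W*x
d(n) = -778 + 2*n (d(n) = n + (-778 + n) = -778 + 2*n)
Z(1349, 2194)/d(3009) = (1349*2194)/(-778 + 2*3009) = 2959706/(-778 + 6018) = 2959706/5240 = 2959706*(1/5240) = 1479853/2620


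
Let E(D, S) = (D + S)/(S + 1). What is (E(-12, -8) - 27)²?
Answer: 28561/49 ≈ 582.88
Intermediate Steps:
E(D, S) = (D + S)/(1 + S)
(E(-12, -8) - 27)² = ((-12 - 8)/(1 - 8) - 27)² = (-20/(-7) - 27)² = (-⅐*(-20) - 27)² = (20/7 - 27)² = (-169/7)² = 28561/49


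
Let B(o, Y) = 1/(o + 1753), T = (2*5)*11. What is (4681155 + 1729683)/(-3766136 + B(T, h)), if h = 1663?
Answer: -11943391194/7016311367 ≈ -1.7022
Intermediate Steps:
T = 110 (T = 10*11 = 110)
B(o, Y) = 1/(1753 + o)
(4681155 + 1729683)/(-3766136 + B(T, h)) = (4681155 + 1729683)/(-3766136 + 1/(1753 + 110)) = 6410838/(-3766136 + 1/1863) = 6410838/(-7016311367/1863) = 6410838*(-1863/7016311367) = -11943391194/7016311367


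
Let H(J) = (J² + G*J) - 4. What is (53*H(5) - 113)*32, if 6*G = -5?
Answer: 74800/3 ≈ 24933.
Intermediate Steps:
G = -⅚ (G = (⅙)*(-5) = -⅚ ≈ -0.83333)
H(J) = -4 + J² - 5*J/6 (H(J) = (J² - 5*J/6) - 4 = -4 + J² - 5*J/6)
(53*H(5) - 113)*32 = (53*(-4 + 5² - ⅚*5) - 113)*32 = (53*(-4 + 25 - 25/6) - 113)*32 = (53*(101/6) - 113)*32 = (5353/6 - 113)*32 = (4675/6)*32 = 74800/3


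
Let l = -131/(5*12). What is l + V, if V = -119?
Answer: -7271/60 ≈ -121.18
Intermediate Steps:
l = -131/60 ≈ -2.1833
l + V = -131/60 - 119 = -7271/60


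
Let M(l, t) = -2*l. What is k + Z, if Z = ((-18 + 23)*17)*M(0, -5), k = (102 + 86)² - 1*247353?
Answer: -212009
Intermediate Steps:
k = -212009 (k = 188² - 247353 = 35344 - 247353 = -212009)
Z = 0 (Z = ((-18 + 23)*17)*(-2*0) = (5*17)*0 = 85*0 = 0)
k + Z = -212009 + 0 = -212009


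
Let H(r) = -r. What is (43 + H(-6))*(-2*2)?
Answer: -196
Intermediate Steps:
(43 + H(-6))*(-2*2) = (43 - 1*(-6))*(-2*2) = (43 + 6)*(-4) = 49*(-4) = -196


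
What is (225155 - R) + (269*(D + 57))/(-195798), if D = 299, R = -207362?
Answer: 42342933901/97899 ≈ 4.3252e+5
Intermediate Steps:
(225155 - R) + (269*(D + 57))/(-195798) = (225155 - 1*(-207362)) + (269*(299 + 57))/(-195798) = (225155 + 207362) + (269*356)*(-1/195798) = 432517 + 95764*(-1/195798) = 432517 - 47882/97899 = 42342933901/97899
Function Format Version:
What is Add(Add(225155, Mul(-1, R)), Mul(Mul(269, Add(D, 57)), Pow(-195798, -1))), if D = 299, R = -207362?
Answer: Rational(42342933901, 97899) ≈ 4.3252e+5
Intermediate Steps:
Add(Add(225155, Mul(-1, R)), Mul(Mul(269, Add(D, 57)), Pow(-195798, -1))) = Add(Add(225155, Mul(-1, -207362)), Mul(Mul(269, Add(299, 57)), Pow(-195798, -1))) = Add(Add(225155, 207362), Mul(Mul(269, 356), Rational(-1, 195798))) = Add(432517, Mul(95764, Rational(-1, 195798))) = Add(432517, Rational(-47882, 97899)) = Rational(42342933901, 97899)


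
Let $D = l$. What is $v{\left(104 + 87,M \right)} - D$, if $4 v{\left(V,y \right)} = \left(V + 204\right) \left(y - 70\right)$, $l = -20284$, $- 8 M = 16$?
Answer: $13174$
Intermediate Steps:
$M = -2$ ($M = \left(- \frac{1}{8}\right) 16 = -2$)
$D = -20284$
$v{\left(V,y \right)} = \frac{\left(-70 + y\right) \left(204 + V\right)}{4}$ ($v{\left(V,y \right)} = \frac{\left(V + 204\right) \left(y - 70\right)}{4} = \frac{\left(204 + V\right) \left(-70 + y\right)}{4} = \frac{\left(-70 + y\right) \left(204 + V\right)}{4}$)
$v{\left(104 + 87,M \right)} - D = \left(-3570 + 51 \left(-2\right) - \frac{35 \left(104 + 87\right)}{2} + \frac{1}{4} \left(104 + 87\right) \left(-2\right)\right) - -20284 = \left(-3570 - 102 - \frac{6685}{2} + \frac{1}{4} \cdot 191 \left(-2\right)\right) + 20284 = \left(-3570 - 102 - \frac{6685}{2} - \frac{191}{2}\right) + 20284 = -7110 + 20284 = 13174$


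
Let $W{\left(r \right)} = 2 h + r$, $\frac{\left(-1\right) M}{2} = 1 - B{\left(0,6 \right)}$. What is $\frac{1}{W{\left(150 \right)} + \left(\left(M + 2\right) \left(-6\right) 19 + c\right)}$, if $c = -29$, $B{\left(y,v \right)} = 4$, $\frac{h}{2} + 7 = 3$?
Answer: $- \frac{1}{807} \approx -0.0012392$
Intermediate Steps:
$h = -8$ ($h = -14 + 2 \cdot 3 = -14 + 6 = -8$)
$M = 6$ ($M = - 2 \left(1 - 4\right) = \left(-2\right) \left(-3\right) = 6$)
$W{\left(r \right)} = -16 + r$ ($W{\left(r \right)} = 2 \left(-8\right) + r = -16 + r$)
$\frac{1}{W{\left(150 \right)} + \left(\left(M + 2\right) \left(-6\right) 19 + c\right)} = \frac{1}{\left(-16 + 150\right) + \left(\left(6 + 2\right) \left(-6\right) 19 - 29\right)} = \frac{1}{134 + \left(8 \left(-6\right) 19 - 29\right)} = \frac{1}{134 - 941} = \frac{1}{-807} = - \frac{1}{807}$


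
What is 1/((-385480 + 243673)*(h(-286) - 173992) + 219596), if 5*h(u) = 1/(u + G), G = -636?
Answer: 4610/113744849617207 ≈ 4.0529e-11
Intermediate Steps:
h(u) = 1/(5*(-636 + u)) (h(u) = 1/(5*(u - 636)) = 1/(5*(-636 + u)))
1/((-385480 + 243673)*(h(-286) - 173992) + 219596) = 1/((-385480 + 243673)*(1/(5*(-636 - 286)) - 173992) + 219596) = 1/(-141807*((⅕)/(-922) - 173992) + 219596) = 1/(-141807*((⅕)*(-1/922) - 173992) + 219596) = 1/(-141807*(-1/4610 - 173992) + 219596) = 1/(-141807*(-802103121/4610) + 219596) = 1/(113743837279647/4610 + 219596) = 1/(113744849617207/4610) = 4610/113744849617207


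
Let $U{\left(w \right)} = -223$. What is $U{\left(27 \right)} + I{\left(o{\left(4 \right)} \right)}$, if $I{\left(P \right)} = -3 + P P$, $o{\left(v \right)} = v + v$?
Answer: $-162$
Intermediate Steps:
$o{\left(v \right)} = 2 v$
$I{\left(P \right)} = -3 + P^{2}$
$U{\left(27 \right)} + I{\left(o{\left(4 \right)} \right)} = -223 - \left(3 - \left(2 \cdot 4\right)^{2}\right) = -223 - \left(3 - 8^{2}\right) = -223 + \left(-3 + 64\right) = -223 + 61 = -162$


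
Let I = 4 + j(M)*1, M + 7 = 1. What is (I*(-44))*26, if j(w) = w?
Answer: 2288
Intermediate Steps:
M = -6 (M = -7 + 1 = -6)
I = -2 (I = 4 - 6*1 = 4 - 6 = -2)
(I*(-44))*26 = -2*(-44)*26 = 88*26 = 2288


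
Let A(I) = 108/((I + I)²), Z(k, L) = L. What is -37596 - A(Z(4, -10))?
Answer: -3759627/100 ≈ -37596.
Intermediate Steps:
A(I) = 27/I² (A(I) = 108/((2*I)²) = 108/((4*I²)) = 108*(1/(4*I²)) = 27/I²)
-37596 - A(Z(4, -10)) = -37596 - 27/(-10)² = -37596 - 27/100 = -3759627/100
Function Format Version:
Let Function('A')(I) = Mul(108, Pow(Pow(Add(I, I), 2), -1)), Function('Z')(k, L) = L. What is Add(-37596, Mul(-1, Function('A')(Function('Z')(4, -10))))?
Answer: Rational(-3759627, 100) ≈ -37596.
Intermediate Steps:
Function('A')(I) = Mul(27, Pow(I, -2)) (Function('A')(I) = Mul(108, Pow(Pow(Mul(2, I), 2), -1)) = Mul(108, Pow(Mul(4, Pow(I, 2)), -1)) = Mul(108, Mul(Rational(1, 4), Pow(I, -2))) = Mul(27, Pow(I, -2)))
Add(-37596, Mul(-1, Function('A')(Function('Z')(4, -10)))) = Add(-37596, Mul(-1, Mul(27, Pow(-10, -2)))) = Add(-37596, Mul(-1, Mul(27, Rational(1, 100)))) = Add(-37596, Mul(-1, Rational(27, 100))) = Add(-37596, Rational(-27, 100)) = Rational(-3759627, 100)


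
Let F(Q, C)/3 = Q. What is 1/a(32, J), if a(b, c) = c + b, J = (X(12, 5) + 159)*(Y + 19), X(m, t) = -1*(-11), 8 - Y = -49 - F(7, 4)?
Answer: 1/16522 ≈ 6.0525e-5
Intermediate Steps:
F(Q, C) = 3*Q
Y = 78 (Y = 8 - (-49 - 3*7) = 8 - (-49 - 1*21) = 8 - (-49 - 21) = 8 - 1*(-70) = 8 + 70 = 78)
X(m, t) = 11
J = 16490 (J = (11 + 159)*(78 + 19) = 170*97 = 16490)
a(b, c) = b + c
1/a(32, J) = 1/(32 + 16490) = 1/16522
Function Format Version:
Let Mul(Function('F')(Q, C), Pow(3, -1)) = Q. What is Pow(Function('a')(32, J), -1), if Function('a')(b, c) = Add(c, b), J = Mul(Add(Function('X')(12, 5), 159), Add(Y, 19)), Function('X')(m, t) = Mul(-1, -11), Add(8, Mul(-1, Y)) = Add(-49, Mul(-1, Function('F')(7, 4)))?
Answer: Rational(1, 16522) ≈ 6.0525e-5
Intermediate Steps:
Function('F')(Q, C) = Mul(3, Q)
Y = 78 (Y = Add(8, Mul(-1, Add(-49, Mul(-1, Mul(3, 7))))) = Add(8, Mul(-1, Add(-49, Mul(-1, 21)))) = Add(8, Mul(-1, Add(-49, -21))) = Add(8, Mul(-1, -70)) = Add(8, 70) = 78)
Function('X')(m, t) = 11
J = 16490 (J = Mul(Add(11, 159), Add(78, 19)) = Mul(170, 97) = 16490)
Function('a')(b, c) = Add(b, c)
Pow(Function('a')(32, J), -1) = Pow(Add(32, 16490), -1) = Pow(16522, -1) = Rational(1, 16522)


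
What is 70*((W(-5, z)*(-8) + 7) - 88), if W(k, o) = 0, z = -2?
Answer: -5670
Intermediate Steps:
70*((W(-5, z)*(-8) + 7) - 88) = 70*((0*(-8) + 7) - 88) = 70*((0 + 7) - 88) = 70*(7 - 88) = 70*(-81) = -5670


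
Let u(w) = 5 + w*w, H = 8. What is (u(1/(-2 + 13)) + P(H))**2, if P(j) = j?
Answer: 2477476/14641 ≈ 169.21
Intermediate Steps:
u(w) = 5 + w**2
(u(1/(-2 + 13)) + P(H))**2 = ((5 + (1/(-2 + 13))**2) + 8)**2 = ((5 + (1/11)**2) + 8)**2 = ((5 + 1/121) + 8)**2 = (606/121 + 8)**2 = (1574/121)**2 = 2477476/14641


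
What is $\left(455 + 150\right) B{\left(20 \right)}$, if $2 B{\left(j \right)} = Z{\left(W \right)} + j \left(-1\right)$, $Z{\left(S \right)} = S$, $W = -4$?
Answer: $-7260$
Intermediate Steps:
$B{\left(j \right)} = -2 - \frac{j}{2}$ ($B{\left(j \right)} = \frac{-4 + j \left(-1\right)}{2} = \frac{-4 - j}{2} = -2 - \frac{j}{2}$)
$\left(455 + 150\right) B{\left(20 \right)} = \left(455 + 150\right) \left(-2 - 10\right) = 605 \left(-2 - 10\right) = 605 \left(-12\right) = -7260$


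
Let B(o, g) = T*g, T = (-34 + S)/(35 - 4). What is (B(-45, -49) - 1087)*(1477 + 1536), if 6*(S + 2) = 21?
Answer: -193461717/62 ≈ -3.1204e+6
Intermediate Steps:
S = 3/2 (S = -2 + (⅙)*21 = -2 + 7/2 = 3/2 ≈ 1.5000)
T = -65/62 (T = (-34 + 3/2)/(35 - 4) = -65/2/31 = -65/2*1/31 = -65/62 ≈ -1.0484)
B(o, g) = -65*g/62
(B(-45, -49) - 1087)*(1477 + 1536) = (-65/62*(-49) - 1087)*(1477 + 1536) = (3185/62 - 1087)*3013 = -64209/62*3013 = -193461717/62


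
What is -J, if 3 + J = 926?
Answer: -923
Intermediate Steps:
J = 923 (J = -3 + 926 = 923)
-J = -1*923 = -923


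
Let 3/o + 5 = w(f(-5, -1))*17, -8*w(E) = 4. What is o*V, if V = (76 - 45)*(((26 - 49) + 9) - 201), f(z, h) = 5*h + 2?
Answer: 13330/9 ≈ 1481.1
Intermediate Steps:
f(z, h) = 2 + 5*h
w(E) = -1/2 (w(E) = -1/8*4 = -1/2)
o = -2/9 (o = 3/(-5 - 1/2*17) = 3/(-5 - 17/2) = 3/(-27/2) = 3*(-2/27) = -2/9 ≈ -0.22222)
V = -6665 (V = 31*((-23 + 9) - 201) = 31*(-14 - 201) = 31*(-215) = -6665)
o*V = -2/9*(-6665) = 13330/9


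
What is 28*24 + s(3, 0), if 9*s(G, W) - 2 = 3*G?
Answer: 6059/9 ≈ 673.22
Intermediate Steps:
s(G, W) = 2/9 + G/3 (s(G, W) = 2/9 + (3*G)/9 = 2/9 + G/3)
28*24 + s(3, 0) = 28*24 + (2/9 + (⅓)*3) = 672 + (2/9 + 1) = 672 + 11/9 = 6059/9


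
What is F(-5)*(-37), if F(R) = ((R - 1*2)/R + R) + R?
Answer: 1591/5 ≈ 318.20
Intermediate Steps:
F(R) = 2*R + (-2 + R)/R (F(R) = ((R - 2)/R + R) + R = ((-2 + R)/R + R) + R = (R + (-2 + R)/R) + R = 2*R + (-2 + R)/R)
F(-5)*(-37) = (1 - 2/(-5) + 2*(-5))*(-37) = (1 - 2*(-⅕) - 10)*(-37) = (1 + ⅖ - 10)*(-37) = -43/5*(-37) = 1591/5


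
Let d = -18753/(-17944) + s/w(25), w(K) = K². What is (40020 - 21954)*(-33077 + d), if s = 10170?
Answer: -669822863680707/1121500 ≈ -5.9726e+8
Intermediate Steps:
d = 38842221/2243000 (d = -18753/(-17944) + 10170/(25²) = -18753*(-1/17944) + 10170/625 = 18753/17944 + 10170*(1/625) = 18753/17944 + 2034/125 = 38842221/2243000 ≈ 17.317)
(40020 - 21954)*(-33077 + d) = (40020 - 21954)*(-33077 + 38842221/2243000) = 18066*(-74152868779/2243000) = -669822863680707/1121500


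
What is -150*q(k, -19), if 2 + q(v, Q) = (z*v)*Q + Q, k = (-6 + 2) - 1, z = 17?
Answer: -239100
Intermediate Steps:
k = -5 (k = -4 - 1 = -5)
q(v, Q) = -2 + Q + 17*Q*v (q(v, Q) = -2 + ((17*v)*Q + Q) = -2 + (17*Q*v + Q) = -2 + (Q + 17*Q*v) = -2 + Q + 17*Q*v)
-150*q(k, -19) = -150*(-2 - 19 + 17*(-19)*(-5)) = -150*(-2 - 19 + 1615) = -150*1594 = -239100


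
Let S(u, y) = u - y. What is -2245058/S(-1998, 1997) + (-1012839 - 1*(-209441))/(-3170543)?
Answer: 7121262501504/12666319285 ≈ 562.22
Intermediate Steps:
-2245058/S(-1998, 1997) + (-1012839 - 1*(-209441))/(-3170543) = -2245058/(-1998 - 1*1997) + (-1012839 - 1*(-209441))/(-3170543) = -2245058/(-1998 - 1997) + (-1012839 + 209441)*(-1/3170543) = -2245058/(-3995) - 803398*(-1/3170543) = -2245058*(-1/3995) + 803398/3170543 = 2245058/3995 + 803398/3170543 = 7121262501504/12666319285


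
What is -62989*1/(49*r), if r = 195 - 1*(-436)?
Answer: -62989/30919 ≈ -2.0372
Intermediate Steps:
r = 631 (r = 195 + 436 = 631)
-62989*1/(49*r) = -62989/(49*631) = -62989/30919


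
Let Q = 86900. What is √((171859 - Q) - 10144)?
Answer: √74815 ≈ 273.52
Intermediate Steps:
√((171859 - Q) - 10144) = √((171859 - 1*86900) - 10144) = √((171859 - 86900) - 10144) = √(84959 - 10144) = √74815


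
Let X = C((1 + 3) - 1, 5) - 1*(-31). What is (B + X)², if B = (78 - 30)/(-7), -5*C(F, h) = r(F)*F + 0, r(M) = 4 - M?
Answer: 678976/1225 ≈ 554.27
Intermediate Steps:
C(F, h) = -F*(4 - F)/5 (C(F, h) = -((4 - F)*F + 0)/5 = -(F*(4 - F) + 0)/5 = -F*(4 - F)/5)
X = 152/5 (X = ((1 + 3) - 1)*(-4 + ((1 + 3) - 1))/5 - 1*(-31) = (4 - 1)*(-4 + (4 - 1))/5 + 31 = (⅕)*3*(-4 + 3) + 31 = (⅕)*3*(-1) + 31 = -⅗ + 31 = 152/5 ≈ 30.400)
B = -48/7 (B = 48*(-⅐) = -48/7 ≈ -6.8571)
(B + X)² = (-48/7 + 152/5)² = (824/35)² = 678976/1225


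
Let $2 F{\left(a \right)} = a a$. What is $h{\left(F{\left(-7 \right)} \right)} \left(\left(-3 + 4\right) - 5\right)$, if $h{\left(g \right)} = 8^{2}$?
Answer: $-256$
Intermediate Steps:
$F{\left(a \right)} = \frac{a^{2}}{2}$ ($F{\left(a \right)} = \frac{a a}{2} = \frac{a^{2}}{2}$)
$h{\left(g \right)} = 64$
$h{\left(F{\left(-7 \right)} \right)} \left(\left(-3 + 4\right) - 5\right) = 64 \left(\left(-3 + 4\right) - 5\right) = 64 \left(1 - 5\right) = 64 \left(-4\right) = -256$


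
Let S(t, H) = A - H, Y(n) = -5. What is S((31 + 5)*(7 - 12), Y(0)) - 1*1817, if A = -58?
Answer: -1870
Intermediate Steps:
S(t, H) = -58 - H
S((31 + 5)*(7 - 12), Y(0)) - 1*1817 = (-58 - 1*(-5)) - 1*1817 = (-58 + 5) - 1817 = -53 - 1817 = -1870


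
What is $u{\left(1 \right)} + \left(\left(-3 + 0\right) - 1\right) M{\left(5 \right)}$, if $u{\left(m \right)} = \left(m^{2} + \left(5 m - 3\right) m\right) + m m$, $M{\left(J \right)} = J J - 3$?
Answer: $-84$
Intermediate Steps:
$M{\left(J \right)} = -3 + J^{2}$ ($M{\left(J \right)} = J^{2} - 3 = -3 + J^{2}$)
$u{\left(m \right)} = 2 m^{2} + m \left(-3 + 5 m\right)$ ($u{\left(m \right)} = \left(m^{2} + \left(-3 + 5 m\right) m\right) + m^{2} = \left(m^{2} + m \left(-3 + 5 m\right)\right) + m^{2} = 2 m^{2} + m \left(-3 + 5 m\right)$)
$u{\left(1 \right)} + \left(\left(-3 + 0\right) - 1\right) M{\left(5 \right)} = 1 \left(-3 + 7 \cdot 1\right) + \left(\left(-3 + 0\right) - 1\right) \left(-3 + 5^{2}\right) = 1 \left(-3 + 7\right) + \left(-3 - 1\right) \left(-3 + 25\right) = 1 \cdot 4 - 88 = 4 - 88 = -84$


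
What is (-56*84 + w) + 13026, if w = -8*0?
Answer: 8322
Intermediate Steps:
w = 0
(-56*84 + w) + 13026 = (-56*84 + 0) + 13026 = (-4704 + 0) + 13026 = -4704 + 13026 = 8322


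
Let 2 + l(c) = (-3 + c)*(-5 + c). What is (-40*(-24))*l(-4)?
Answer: 58560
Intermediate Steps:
l(c) = -2 + (-5 + c)*(-3 + c) (l(c) = -2 + (-3 + c)*(-5 + c) = -2 + (-5 + c)*(-3 + c))
(-40*(-24))*l(-4) = (-40*(-24))*(13 + (-4)**2 - 8*(-4)) = 960*(13 + 16 + 32) = 960*61 = 58560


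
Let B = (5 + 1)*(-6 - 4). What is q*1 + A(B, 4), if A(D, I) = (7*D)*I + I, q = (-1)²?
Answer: -1675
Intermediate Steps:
B = -60 (B = 6*(-10) = -60)
q = 1
A(D, I) = I + 7*D*I (A(D, I) = 7*D*I + I = I + 7*D*I)
q*1 + A(B, 4) = 1*1 + 4*(1 + 7*(-60)) = 1 + 4*(1 - 420) = 1 + 4*(-419) = 1 - 1676 = -1675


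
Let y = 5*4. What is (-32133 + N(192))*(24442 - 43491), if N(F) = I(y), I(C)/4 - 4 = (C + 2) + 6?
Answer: 609663245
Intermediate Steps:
y = 20
I(C) = 48 + 4*C (I(C) = 16 + 4*((C + 2) + 6) = 16 + 4*((2 + C) + 6) = 16 + 4*(8 + C) = 16 + (32 + 4*C) = 48 + 4*C)
N(F) = 128 (N(F) = 48 + 4*20 = 48 + 80 = 128)
(-32133 + N(192))*(24442 - 43491) = (-32133 + 128)*(24442 - 43491) = -32005*(-19049) = 609663245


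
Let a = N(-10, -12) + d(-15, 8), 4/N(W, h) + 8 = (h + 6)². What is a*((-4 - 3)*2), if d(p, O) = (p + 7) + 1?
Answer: 96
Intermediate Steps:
d(p, O) = 8 + p (d(p, O) = (7 + p) + 1 = 8 + p)
N(W, h) = 4/(-8 + (6 + h)²) (N(W, h) = 4/(-8 + (h + 6)²) = 4/(-8 + (6 + h)²))
a = -48/7 (a = 4/(-8 + (6 - 12)²) + (8 - 15) = 4/(-8 + (-6)²) - 7 = 4/(-8 + 36) - 7 = 4/28 - 7 = 4*(1/28) - 7 = ⅐ - 7 = -48/7 ≈ -6.8571)
a*((-4 - 3)*2) = -48*(-4 - 3)*2/7 = -(-48)*2 = -48/7*(-14) = 96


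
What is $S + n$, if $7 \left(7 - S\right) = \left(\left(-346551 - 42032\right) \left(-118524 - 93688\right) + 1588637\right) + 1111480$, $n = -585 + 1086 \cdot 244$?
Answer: $-11780403553$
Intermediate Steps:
$n = 264399$ ($n = -585 + 264984 = 264399$)
$S = -11780667952$ ($S = 7 - \frac{\left(\left(-346551 - 42032\right) \left(-118524 - 93688\right) + 1588637\right) + 1111480}{7} = 7 - \frac{\left(\left(-388583\right) \left(-212212\right) + 1588637\right) + 1111480}{7} = 7 - \frac{\left(82461975596 + 1588637\right) + 1111480}{7} = 7 - \frac{82463564233 + 1111480}{7} = 7 - 11780667959 = -11780667952$)
$S + n = -11780667952 + 264399 = -11780403553$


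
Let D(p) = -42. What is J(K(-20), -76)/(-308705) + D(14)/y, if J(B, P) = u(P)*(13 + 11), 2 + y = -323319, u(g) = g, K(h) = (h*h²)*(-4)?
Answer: 20782866/3441752045 ≈ 0.0060385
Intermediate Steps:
K(h) = -4*h³ (K(h) = h³*(-4) = -4*h³)
y = -323321 (y = -2 - 323319 = -323321)
J(B, P) = 24*P (J(B, P) = P*(13 + 11) = P*24 = 24*P)
J(K(-20), -76)/(-308705) + D(14)/y = (24*(-76))/(-308705) - 42/(-323321) = -1824*(-1/308705) - 42*(-1/323321) = 1824/308705 + 42/323321 = 20782866/3441752045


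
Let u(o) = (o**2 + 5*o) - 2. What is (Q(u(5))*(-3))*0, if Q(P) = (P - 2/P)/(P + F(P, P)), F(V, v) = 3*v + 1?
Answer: 0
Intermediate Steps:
F(V, v) = 1 + 3*v
u(o) = -2 + o**2 + 5*o
Q(P) = (P - 2/P)/(1 + 4*P) (Q(P) = (P - 2/P)/(P + (1 + 3*P)) = (P - 2/P)/(1 + 4*P))
(Q(u(5))*(-3))*0 = (((-2 + (-2 + 5**2 + 5*5)**2)/((-2 + 5**2 + 5*5)*(1 + 4*(-2 + 5**2 + 5*5))))*(-3))*0 = (((-2 + (-2 + 25 + 25)**2)/((-2 + 25 + 25)*(1 + 4*(-2 + 25 + 25))))*(-3))*0 = (((-2 + 48**2)/(48*(1 + 4*48)))*(-3))*0 = (((-2 + 2304)/(48*(1 + 192)))*(-3))*0 = (((1/48)*2302/193)*(-3))*0 = (((1/48)*(1/193)*2302)*(-3))*0 = ((1151/4632)*(-3))*0 = -1151/1544*0 = 0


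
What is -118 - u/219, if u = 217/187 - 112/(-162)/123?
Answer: -48147911645/408014739 ≈ -118.01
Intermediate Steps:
u = 2172443/1863081 (u = 217*(1/187) - 112*(-1/162)*(1/123) = 217/187 + (56/81)*(1/123) = 217/187 + 56/9963 = 2172443/1863081 ≈ 1.1660)
-118 - u/219 = -118 - 2172443/(1863081*219) = -118 - 1*2172443/408014739 = -118 - 2172443/408014739 = -48147911645/408014739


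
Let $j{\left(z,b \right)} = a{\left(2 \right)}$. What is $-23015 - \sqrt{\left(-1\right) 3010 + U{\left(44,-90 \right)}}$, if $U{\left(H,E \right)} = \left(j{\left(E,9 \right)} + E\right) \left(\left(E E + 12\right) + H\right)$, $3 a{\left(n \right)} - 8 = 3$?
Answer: $-23015 - \frac{i \sqrt{6364302}}{3} \approx -23015.0 - 840.92 i$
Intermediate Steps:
$a{\left(n \right)} = \frac{11}{3}$ ($a{\left(n \right)} = \frac{8}{3} + \frac{1}{3} \cdot 3 = \frac{8}{3} + 1 = \frac{11}{3}$)
$j{\left(z,b \right)} = \frac{11}{3}$
$U{\left(H,E \right)} = \left(\frac{11}{3} + E\right) \left(12 + H + E^{2}\right)$ ($U{\left(H,E \right)} = \left(\frac{11}{3} + E\right) \left(\left(E E + 12\right) + H\right) = \left(\frac{11}{3} + E\right) \left(\left(E^{2} + 12\right) + H\right) = \left(\frac{11}{3} + E\right) \left(\left(12 + E^{2}\right) + H\right) = \left(\frac{11}{3} + E\right) \left(12 + H + E^{2}\right)$)
$-23015 - \sqrt{\left(-1\right) 3010 + U{\left(44,-90 \right)}} = -23015 - \sqrt{\left(-1\right) 3010 + \left(44 + \left(-90\right)^{3} + 12 \left(-90\right) + \frac{11}{3} \cdot 44 + \frac{11 \left(-90\right)^{2}}{3} - 3960\right)} = -23015 - \sqrt{-3010 + \left(44 - 729000 - 1080 + \frac{484}{3} + \frac{11}{3} \cdot 8100 - 3960\right)} = -23015 - \sqrt{-3010 + \left(44 - 729000 - 1080 + \frac{484}{3} + 29700 - 3960\right)} = -23015 - \sqrt{-3010 - \frac{2112404}{3}} = -23015 - \sqrt{- \frac{2121434}{3}} = -23015 - \frac{i \sqrt{6364302}}{3}$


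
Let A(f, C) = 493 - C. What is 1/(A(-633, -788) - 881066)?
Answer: -1/879785 ≈ -1.1366e-6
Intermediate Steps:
1/(A(-633, -788) - 881066) = 1/((493 - 1*(-788)) - 881066) = 1/((493 + 788) - 881066) = 1/(1281 - 881066) = 1/(-879785) = -1/879785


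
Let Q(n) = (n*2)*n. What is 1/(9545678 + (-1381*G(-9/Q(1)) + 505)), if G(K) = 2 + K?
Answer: 2/19099271 ≈ 1.0472e-7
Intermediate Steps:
Q(n) = 2*n**2 (Q(n) = (2*n)*n = 2*n**2)
1/(9545678 + (-1381*G(-9/Q(1)) + 505)) = 1/(9545678 + (-1381*(2 - 9/(2*1**2)) + 505)) = 1/(9545678 + (-1381*(2 - 9/(2*1)) + 505)) = 1/(9545678 + (-1381*(2 - 9/2) + 505)) = 1/(9545678 + (-1381*(-5/2) + 505)) = 1/(9545678 + (6905/2 + 505)) = 1/(9545678 + 7915/2) = 1/(19099271/2) = 2/19099271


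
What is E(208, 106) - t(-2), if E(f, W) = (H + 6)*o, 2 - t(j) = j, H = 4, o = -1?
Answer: -14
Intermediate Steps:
t(j) = 2 - j
E(f, W) = -10 (E(f, W) = (4 + 6)*(-1) = 10*(-1) = -10)
E(208, 106) - t(-2) = -10 - (2 - 1*(-2)) = -10 - (2 + 2) = -10 - 1*4 = -10 - 4 = -14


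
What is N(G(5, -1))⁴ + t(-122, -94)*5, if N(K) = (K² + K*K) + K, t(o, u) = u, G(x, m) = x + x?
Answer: 1944809530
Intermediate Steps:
G(x, m) = 2*x
N(K) = K + 2*K² (N(K) = (K² + K²) + K = 2*K² + K = K + 2*K²)
N(G(5, -1))⁴ + t(-122, -94)*5 = ((2*5)*(1 + 2*(2*5)))⁴ - 94*5 = (10*(1 + 2*10))⁴ - 470 = (10*(1 + 20))⁴ - 470 = (10*21)⁴ - 470 = 210⁴ - 470 = 1944810000 - 470 = 1944809530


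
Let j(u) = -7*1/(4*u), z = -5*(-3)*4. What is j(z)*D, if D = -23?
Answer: 161/240 ≈ 0.67083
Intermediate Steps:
z = 60 (z = 15*4 = 60)
j(u) = -7/(4*u)
j(z)*D = -7/4/60*(-23) = -7/4*1/60*(-23) = -7/240*(-23) = 161/240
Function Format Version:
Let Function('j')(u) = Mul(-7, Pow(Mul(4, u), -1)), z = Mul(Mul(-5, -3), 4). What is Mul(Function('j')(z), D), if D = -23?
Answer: Rational(161, 240) ≈ 0.67083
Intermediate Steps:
z = 60 (z = Mul(15, 4) = 60)
Function('j')(u) = Mul(Rational(-7, 4), Pow(u, -1)) (Function('j')(u) = Mul(-7, Mul(Rational(1, 4), Pow(u, -1))) = Mul(Rational(-7, 4), Pow(u, -1)))
Mul(Function('j')(z), D) = Mul(Mul(Rational(-7, 4), Pow(60, -1)), -23) = Mul(Mul(Rational(-7, 4), Rational(1, 60)), -23) = Mul(Rational(-7, 240), -23) = Rational(161, 240)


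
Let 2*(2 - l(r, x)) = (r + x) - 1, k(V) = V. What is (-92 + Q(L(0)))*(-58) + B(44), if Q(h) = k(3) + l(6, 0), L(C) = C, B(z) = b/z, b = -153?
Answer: 228251/44 ≈ 5187.5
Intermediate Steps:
B(z) = -153/z
l(r, x) = 5/2 - r/2 - x/2 (l(r, x) = 2 - ((r + x) - 1)/2 = 2 - (-1 + r + x)/2 = 2 + (½ - r/2 - x/2) = 5/2 - r/2 - x/2)
Q(h) = 5/2 (Q(h) = 3 + (5/2 - ½*6 - ½*0) = 3 + (5/2 - 3 + 0) = 3 - ½ = 5/2)
(-92 + Q(L(0)))*(-58) + B(44) = (-92 + 5/2)*(-58) - 153/44 = -179/2*(-58) - 153*1/44 = 5191 - 153/44 = 228251/44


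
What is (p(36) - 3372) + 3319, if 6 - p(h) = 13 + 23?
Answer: -83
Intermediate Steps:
p(h) = -30 (p(h) = 6 - (13 + 23) = 6 - 1*36 = 6 - 36 = -30)
(p(36) - 3372) + 3319 = (-30 - 3372) + 3319 = -3402 + 3319 = -83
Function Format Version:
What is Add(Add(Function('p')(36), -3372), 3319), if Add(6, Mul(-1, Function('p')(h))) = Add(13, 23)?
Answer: -83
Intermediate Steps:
Function('p')(h) = -30 (Function('p')(h) = Add(6, Mul(-1, Add(13, 23))) = Add(6, Mul(-1, 36)) = Add(6, -36) = -30)
Add(Add(Function('p')(36), -3372), 3319) = Add(Add(-30, -3372), 3319) = Add(-3402, 3319) = -83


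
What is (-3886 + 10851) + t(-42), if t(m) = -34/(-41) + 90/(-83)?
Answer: 23701027/3403 ≈ 6964.7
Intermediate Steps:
t(m) = -868/3403 (t(m) = -34*(-1/41) + 90*(-1/83) = 34/41 - 90/83 = -868/3403)
(-3886 + 10851) + t(-42) = (-3886 + 10851) - 868/3403 = 6965 - 868/3403 = 23701027/3403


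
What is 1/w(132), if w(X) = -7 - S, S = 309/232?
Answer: -232/1933 ≈ -0.12002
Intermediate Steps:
S = 309/232 (S = 309*(1/232) = 309/232 ≈ 1.3319)
w(X) = -1933/232 (w(X) = -7 - 1*309/232 = -7 - 309/232 = -1933/232)
1/w(132) = 1/(-1933/232) = -232/1933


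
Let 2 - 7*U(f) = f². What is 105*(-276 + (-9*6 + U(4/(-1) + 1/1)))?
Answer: -34755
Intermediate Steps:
U(f) = 2/7 - f²/7
105*(-276 + (-9*6 + U(4/(-1) + 1/1))) = 105*(-276 + (-9*6 + (2/7 - (4/(-1) + 1/1)²/7))) = 105*(-276 + (-54 + (2/7 - (4*(-1) + 1*1)²/7))) = 105*(-276 + (-54 + (2/7 - (-4 + 1)²/7))) = 105*(-276 + (-54 + (2/7 - ⅐*(-3)²))) = 105*(-276 + (-54 + (2/7 - ⅐*9))) = 105*(-276 + (-54 + (2/7 - 9/7))) = 105*(-276 + (-54 - 1)) = 105*(-276 - 55) = 105*(-331) = -34755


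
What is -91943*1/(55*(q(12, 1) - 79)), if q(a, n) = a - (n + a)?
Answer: 91943/4400 ≈ 20.896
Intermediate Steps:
q(a, n) = -n (q(a, n) = a - (a + n) = a + (-a - n) = -n)
-91943*1/(55*(q(12, 1) - 79)) = -91943*1/(55*(-1*1 - 79)) = -91943*1/(55*(-1 - 79)) = -91943/(55*(-80)) = -91943/(-4400) = -91943*(-1/4400) = 91943/4400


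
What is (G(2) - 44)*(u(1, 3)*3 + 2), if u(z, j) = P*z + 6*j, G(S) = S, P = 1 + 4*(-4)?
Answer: -462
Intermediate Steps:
P = -15 (P = 1 - 16 = -15)
u(z, j) = -15*z + 6*j
(G(2) - 44)*(u(1, 3)*3 + 2) = (2 - 44)*((-15*1 + 6*3)*3 + 2) = -42*((-15 + 18)*3 + 2) = -42*(3*3 + 2) = -42*(9 + 2) = -42*11 = -462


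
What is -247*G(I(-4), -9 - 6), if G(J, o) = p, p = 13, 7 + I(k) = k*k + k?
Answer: -3211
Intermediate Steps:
I(k) = -7 + k + k² (I(k) = -7 + (k*k + k) = -7 + (k² + k) = -7 + (k + k²) = -7 + k + k²)
G(J, o) = 13
-247*G(I(-4), -9 - 6) = -247*13 = -3211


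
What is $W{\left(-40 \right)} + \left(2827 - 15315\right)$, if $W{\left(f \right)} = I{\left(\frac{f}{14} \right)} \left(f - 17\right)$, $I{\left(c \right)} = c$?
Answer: $- \frac{86276}{7} \approx -12325.0$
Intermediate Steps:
$W{\left(f \right)} = \frac{f \left(-17 + f\right)}{14}$ ($W{\left(f \right)} = \frac{f}{14} \left(f - 17\right) = f \frac{1}{14} \left(-17 + f\right) = \frac{f}{14} \left(-17 + f\right) = \frac{f \left(-17 + f\right)}{14}$)
$W{\left(-40 \right)} + \left(2827 - 15315\right) = \frac{1}{14} \left(-40\right) \left(-17 - 40\right) + \left(2827 - 15315\right) = \frac{1}{14} \left(-40\right) \left(-57\right) + \left(2827 - 15315\right) = \frac{1140}{7} - 12488 = - \frac{86276}{7}$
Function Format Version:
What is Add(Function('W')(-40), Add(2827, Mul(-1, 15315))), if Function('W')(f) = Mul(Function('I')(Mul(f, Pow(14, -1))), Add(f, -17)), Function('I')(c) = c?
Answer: Rational(-86276, 7) ≈ -12325.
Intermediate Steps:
Function('W')(f) = Mul(Rational(1, 14), f, Add(-17, f)) (Function('W')(f) = Mul(Mul(f, Pow(14, -1)), Add(f, -17)) = Mul(Mul(f, Rational(1, 14)), Add(-17, f)) = Mul(Mul(Rational(1, 14), f), Add(-17, f)) = Mul(Rational(1, 14), f, Add(-17, f)))
Add(Function('W')(-40), Add(2827, Mul(-1, 15315))) = Add(Mul(Rational(1, 14), -40, Add(-17, -40)), Add(2827, Mul(-1, 15315))) = Add(Mul(Rational(1, 14), -40, -57), Add(2827, -15315)) = Add(Rational(1140, 7), -12488) = Rational(-86276, 7)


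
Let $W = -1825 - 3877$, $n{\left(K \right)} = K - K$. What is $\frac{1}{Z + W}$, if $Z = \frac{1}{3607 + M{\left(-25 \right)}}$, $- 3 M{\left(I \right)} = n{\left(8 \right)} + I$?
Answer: $- \frac{10846}{61843889} \approx -0.00017538$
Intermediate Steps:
$n{\left(K \right)} = 0$
$M{\left(I \right)} = - \frac{I}{3}$ ($M{\left(I \right)} = - \frac{0 + I}{3} = - \frac{I}{3}$)
$W = -5702$
$Z = \frac{3}{10846}$ ($Z = \frac{1}{3607 - - \frac{25}{3}} = \frac{1}{3607 + \frac{25}{3}} = \frac{1}{\frac{10846}{3}} = \frac{3}{10846} \approx 0.0002766$)
$\frac{1}{Z + W} = \frac{1}{\frac{3}{10846} - 5702} = \frac{1}{- \frac{61843889}{10846}} = - \frac{10846}{61843889}$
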